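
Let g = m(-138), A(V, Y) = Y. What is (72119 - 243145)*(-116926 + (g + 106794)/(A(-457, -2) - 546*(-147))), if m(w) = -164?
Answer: 80248598497869/4013 ≈ 1.9997e+10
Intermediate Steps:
g = -164
(72119 - 243145)*(-116926 + (g + 106794)/(A(-457, -2) - 546*(-147))) = (72119 - 243145)*(-116926 + (-164 + 106794)/(-2 - 546*(-147))) = -171026*(-116926 + 106630/(-2 + 80262)) = -171026*(-116926 + 106630/80260) = -171026*(-116926 + 106630*(1/80260)) = -171026*(-116926 + 10663/8026) = -171026*(-938437413/8026) = 80248598497869/4013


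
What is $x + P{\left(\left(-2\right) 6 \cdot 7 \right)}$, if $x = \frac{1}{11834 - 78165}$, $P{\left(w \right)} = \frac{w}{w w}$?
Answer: $- \frac{66415}{5571804} \approx -0.01192$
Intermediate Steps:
$P{\left(w \right)} = \frac{1}{w}$ ($P{\left(w \right)} = \frac{w}{w^{2}} = \frac{1}{w}$)
$x = - \frac{1}{66331}$ ($x = \frac{1}{-66331} = - \frac{1}{66331} \approx -1.5076 \cdot 10^{-5}$)
$x + P{\left(\left(-2\right) 6 \cdot 7 \right)} = - \frac{1}{66331} + \frac{1}{\left(-2\right) 6 \cdot 7} = - \frac{1}{66331} + \frac{1}{\left(-12\right) 7} = - \frac{1}{66331} + \frac{1}{-84} = - \frac{1}{66331} - \frac{1}{84} = - \frac{66415}{5571804}$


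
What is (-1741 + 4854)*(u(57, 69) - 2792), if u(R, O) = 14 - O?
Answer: -8862711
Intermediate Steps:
(-1741 + 4854)*(u(57, 69) - 2792) = (-1741 + 4854)*((14 - 1*69) - 2792) = 3113*((14 - 69) - 2792) = 3113*(-55 - 2792) = 3113*(-2847) = -8862711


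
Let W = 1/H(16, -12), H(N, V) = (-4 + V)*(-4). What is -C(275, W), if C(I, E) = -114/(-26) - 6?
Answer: 21/13 ≈ 1.6154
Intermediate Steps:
H(N, V) = 16 - 4*V
W = 1/64 (W = 1/(16 - 4*(-12)) = 1/(16 + 48) = 1/64 ≈ 0.015625)
C(I, E) = -21/13 (C(I, E) = -114*(-1/26) - 6 = 57/13 - 6 = -21/13)
-C(275, W) = -1*(-21/13) = 21/13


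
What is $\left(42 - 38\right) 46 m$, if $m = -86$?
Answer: $-15824$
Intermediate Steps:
$\left(42 - 38\right) 46 m = \left(42 - 38\right) 46 \left(-86\right) = 4 \cdot 46 \left(-86\right) = 184 \left(-86\right) = -15824$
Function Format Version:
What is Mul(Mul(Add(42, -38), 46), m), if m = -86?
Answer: -15824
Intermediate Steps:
Mul(Mul(Add(42, -38), 46), m) = Mul(Mul(Add(42, -38), 46), -86) = Mul(Mul(4, 46), -86) = Mul(184, -86) = -15824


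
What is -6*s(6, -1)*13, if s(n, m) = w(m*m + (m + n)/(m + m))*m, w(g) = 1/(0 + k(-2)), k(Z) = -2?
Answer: -39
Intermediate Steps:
w(g) = -1/2 (w(g) = 1/(0 - 2) = 1/(-2) = -1/2)
s(n, m) = -m/2
-6*s(6, -1)*13 = -(-3)*(-1)*13 = -6*1/2*13 = -3*13 = -39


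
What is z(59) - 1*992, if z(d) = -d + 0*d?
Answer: -1051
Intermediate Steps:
z(d) = -d (z(d) = -d + 0 = -d)
z(59) - 1*992 = -1*59 - 1*992 = -59 - 992 = -1051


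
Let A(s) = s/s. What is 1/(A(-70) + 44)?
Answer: 1/45 ≈ 0.022222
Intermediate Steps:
A(s) = 1
1/(A(-70) + 44) = 1/(1 + 44) = 1/45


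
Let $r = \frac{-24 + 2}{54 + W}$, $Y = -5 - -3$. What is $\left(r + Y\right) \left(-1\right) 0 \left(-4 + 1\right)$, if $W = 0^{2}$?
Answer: $0$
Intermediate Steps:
$W = 0$
$Y = -2$ ($Y = -5 + 3 = -2$)
$r = - \frac{11}{27}$ ($r = \frac{-24 + 2}{54 + 0} = - \frac{22}{54} = \left(-22\right) \frac{1}{54} = - \frac{11}{27} \approx -0.40741$)
$\left(r + Y\right) \left(-1\right) 0 \left(-4 + 1\right) = \left(- \frac{11}{27} - 2\right) \left(-1\right) 0 \left(-4 + 1\right) = - \frac{65 \cdot 0 \left(-3\right)}{27} = \left(- \frac{65}{27}\right) 0 = 0$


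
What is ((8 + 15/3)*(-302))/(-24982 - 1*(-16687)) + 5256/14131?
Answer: 99076826/117216645 ≈ 0.84525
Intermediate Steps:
((8 + 15/3)*(-302))/(-24982 - 1*(-16687)) + 5256/14131 = ((8 + 15*(⅓))*(-302))/(-24982 + 16687) + 5256*(1/14131) = ((8 + 5)*(-302))/(-8295) + 5256/14131 = (13*(-302))*(-1/8295) + 5256/14131 = -3926*(-1/8295) + 5256/14131 = 3926/8295 + 5256/14131 = 99076826/117216645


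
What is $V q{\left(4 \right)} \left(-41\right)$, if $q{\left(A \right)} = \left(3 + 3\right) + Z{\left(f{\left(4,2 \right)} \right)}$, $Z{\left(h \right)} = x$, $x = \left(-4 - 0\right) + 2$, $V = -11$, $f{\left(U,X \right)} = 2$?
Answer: $1804$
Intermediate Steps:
$x = -2$ ($x = \left(-4 + 0\right) + 2 = -4 + 2 = -2$)
$Z{\left(h \right)} = -2$
$q{\left(A \right)} = 4$ ($q{\left(A \right)} = \left(3 + 3\right) - 2 = 6 - 2 = 4$)
$V q{\left(4 \right)} \left(-41\right) = \left(-11\right) 4 \left(-41\right) = \left(-44\right) \left(-41\right) = 1804$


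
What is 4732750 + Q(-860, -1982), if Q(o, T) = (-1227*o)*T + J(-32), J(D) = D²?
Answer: -2086712266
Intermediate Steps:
Q(o, T) = 1024 - 1227*T*o (Q(o, T) = (-1227*o)*T + (-32)² = -1227*T*o + 1024 = 1024 - 1227*T*o)
4732750 + Q(-860, -1982) = 4732750 + (1024 - 1227*(-1982)*(-860)) = 4732750 + (1024 - 2091446040) = 4732750 - 2091445016 = -2086712266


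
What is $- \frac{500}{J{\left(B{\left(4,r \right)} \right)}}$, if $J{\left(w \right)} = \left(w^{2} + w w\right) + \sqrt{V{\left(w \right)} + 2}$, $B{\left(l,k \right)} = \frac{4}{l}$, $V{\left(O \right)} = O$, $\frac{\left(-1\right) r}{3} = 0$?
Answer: $-1000 + 500 \sqrt{3} \approx -133.97$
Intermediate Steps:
$r = 0$ ($r = \left(-3\right) 0 = 0$)
$J{\left(w \right)} = \sqrt{2 + w} + 2 w^{2}$ ($J{\left(w \right)} = \left(w^{2} + w w\right) + \sqrt{w + 2} = \left(w^{2} + w^{2}\right) + \sqrt{2 + w} = 2 w^{2} + \sqrt{2 + w} = \sqrt{2 + w} + 2 w^{2}$)
$- \frac{500}{J{\left(B{\left(4,r \right)} \right)}} = - \frac{500}{\sqrt{2 + \frac{4}{4}} + 2 \left(\frac{4}{4}\right)^{2}} = - \frac{500}{\sqrt{2 + 4 \cdot \frac{1}{4}} + 2 \left(4 \cdot \frac{1}{4}\right)^{2}} = - \frac{500}{\sqrt{2 + 1} + 2 \cdot 1^{2}} = - \frac{500}{\sqrt{3} + 2 \cdot 1} = - \frac{500}{\sqrt{3} + 2} = - \frac{500}{2 + \sqrt{3}}$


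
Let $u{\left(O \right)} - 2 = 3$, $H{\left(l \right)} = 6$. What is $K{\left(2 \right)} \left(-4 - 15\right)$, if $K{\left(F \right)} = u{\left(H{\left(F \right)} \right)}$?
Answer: $-95$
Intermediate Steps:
$u{\left(O \right)} = 5$ ($u{\left(O \right)} = 2 + 3 = 5$)
$K{\left(F \right)} = 5$
$K{\left(2 \right)} \left(-4 - 15\right) = 5 \left(-4 - 15\right) = 5 \left(-19\right) = -95$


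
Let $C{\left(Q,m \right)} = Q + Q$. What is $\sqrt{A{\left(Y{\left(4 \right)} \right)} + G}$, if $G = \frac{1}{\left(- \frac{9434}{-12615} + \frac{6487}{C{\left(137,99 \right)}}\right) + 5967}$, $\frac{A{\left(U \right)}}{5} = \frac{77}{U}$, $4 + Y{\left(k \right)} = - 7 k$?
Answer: $\frac{i \sqrt{330232873421092575412130}}{165675308728} \approx 3.4686 i$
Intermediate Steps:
$Y{\left(k \right)} = -4 - 7 k$
$C{\left(Q,m \right)} = 2 Q$
$A{\left(U \right)} = \frac{385}{U}$ ($A{\left(U \right)} = 5 \frac{77}{U} = \frac{385}{U}$)
$G = \frac{3456510}{20709413591}$ ($G = \frac{1}{\left(- \frac{9434}{-12615} + \frac{6487}{2 \cdot 137}\right) + 5967} = \frac{1}{\left(\left(-9434\right) \left(- \frac{1}{12615}\right) + \frac{6487}{274}\right) + 5967} = \frac{1}{\left(\frac{9434}{12615} + 6487 \cdot \frac{1}{274}\right) + 5967} = \frac{1}{\left(\frac{9434}{12615} + \frac{6487}{274}\right) + 5967} = \frac{1}{\frac{84418421}{3456510} + 5967} = \frac{1}{\frac{20709413591}{3456510}} = \frac{3456510}{20709413591} \approx 0.00016691$)
$\sqrt{A{\left(Y{\left(4 \right)} \right)} + G} = \sqrt{\frac{385}{-4 - 28} + \frac{3456510}{20709413591}} = \sqrt{\frac{385}{-32} + \frac{3456510}{20709413591}} = \sqrt{385 \left(- \frac{1}{32}\right) + \frac{3456510}{20709413591}} = \sqrt{- \frac{385}{32} + \frac{3456510}{20709413591}} = \sqrt{- \frac{7973013624215}{662701234912}} = \frac{i \sqrt{330232873421092575412130}}{165675308728}$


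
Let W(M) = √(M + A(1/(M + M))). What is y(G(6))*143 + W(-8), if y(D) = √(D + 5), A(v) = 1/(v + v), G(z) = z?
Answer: 4*I + 143*√11 ≈ 474.28 + 4.0*I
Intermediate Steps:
A(v) = 1/(2*v)
y(D) = √(5 + D)
W(M) = √2*√M (W(M) = √(M + 1/(2*(1/(M + M)))) = √(M + 1/(2*(1/(2*M)))) = √(M + 1/(2*((1/(2*M))))) = √(M + (2*M)/2) = √(M + M) = √(2*M) = √2*√M)
y(G(6))*143 + W(-8) = √(5 + 6)*143 + √2*√(-8) = √11*143 + √2*(2*I*√2) = 143*√11 + 4*I = 4*I + 143*√11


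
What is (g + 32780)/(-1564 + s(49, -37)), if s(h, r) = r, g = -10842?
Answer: -21938/1601 ≈ -13.703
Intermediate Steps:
(g + 32780)/(-1564 + s(49, -37)) = (-10842 + 32780)/(-1564 - 37) = 21938/(-1601) = 21938*(-1/1601) = -21938/1601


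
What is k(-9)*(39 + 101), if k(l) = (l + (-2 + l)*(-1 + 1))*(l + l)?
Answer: 22680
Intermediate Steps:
k(l) = 2*l² (k(l) = (l + (-2 + l)*0)*(2*l) = (l + 0)*(2*l) = l*(2*l) = 2*l²)
k(-9)*(39 + 101) = (2*(-9)²)*(39 + 101) = (2*81)*140 = 162*140 = 22680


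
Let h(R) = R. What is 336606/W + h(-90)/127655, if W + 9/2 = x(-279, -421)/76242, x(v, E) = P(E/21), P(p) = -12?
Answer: -19855006022910/265445807 ≈ -74799.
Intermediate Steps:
x(v, E) = -12
W = -114367/25414 (W = -9/2 - 12/76242 = -9/2 - 12*1/76242 = -9/2 - 2/12707 = -114367/25414 ≈ -4.5002)
336606/W + h(-90)/127655 = 336606/(-114367/25414) - 90/127655 = 336606*(-25414/114367) - 90*1/127655 = -8554504884/114367 - 18/25531 = -19855006022910/265445807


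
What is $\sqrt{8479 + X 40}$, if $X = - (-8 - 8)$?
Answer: $\sqrt{9119} \approx 95.493$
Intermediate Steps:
$X = 16$ ($X = \left(-1\right) \left(-16\right) = 16$)
$\sqrt{8479 + X 40} = \sqrt{8479 + 16 \cdot 40} = \sqrt{8479 + 640} = \sqrt{9119}$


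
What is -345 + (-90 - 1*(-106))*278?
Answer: 4103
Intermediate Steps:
-345 + (-90 - 1*(-106))*278 = -345 + (-90 + 106)*278 = -345 + 16*278 = -345 + 4448 = 4103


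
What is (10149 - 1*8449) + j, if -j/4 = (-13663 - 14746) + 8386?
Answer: 81792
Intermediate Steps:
j = 80092 (j = -4*((-13663 - 14746) + 8386) = -4*(-28409 + 8386) = -4*(-20023) = 80092)
(10149 - 1*8449) + j = (10149 - 1*8449) + 80092 = (10149 - 8449) + 80092 = 1700 + 80092 = 81792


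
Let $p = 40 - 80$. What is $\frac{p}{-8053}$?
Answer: $\frac{40}{8053} \approx 0.0049671$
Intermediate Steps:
$p = -40$ ($p = 40 - 80 = -40$)
$\frac{p}{-8053} = - \frac{40}{-8053} = \left(-40\right) \left(- \frac{1}{8053}\right) = \frac{40}{8053}$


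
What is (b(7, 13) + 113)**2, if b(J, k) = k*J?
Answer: 41616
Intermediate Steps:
b(J, k) = J*k
(b(7, 13) + 113)**2 = (7*13 + 113)**2 = (91 + 113)**2 = 204**2 = 41616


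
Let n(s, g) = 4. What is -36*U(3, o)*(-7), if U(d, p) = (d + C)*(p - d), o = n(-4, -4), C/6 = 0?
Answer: 756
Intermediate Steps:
C = 0 (C = 6*0 = 0)
o = 4
U(d, p) = d*(p - d) (U(d, p) = (d + 0)*(p - d) = d*(p - d))
-36*U(3, o)*(-7) = -108*(4 - 1*3)*(-7) = -108*(4 - 3)*(-7) = -108*(-7) = 756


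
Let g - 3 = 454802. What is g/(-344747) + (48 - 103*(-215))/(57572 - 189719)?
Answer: -5211698962/3504406293 ≈ -1.4872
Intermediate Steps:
g = 454805 (g = 3 + 454802 = 454805)
g/(-344747) + (48 - 103*(-215))/(57572 - 189719) = 454805/(-344747) + (48 - 103*(-215))/(57572 - 189719) = 454805*(-1/344747) + (48 + 22145)/(-132147) = -34985/26519 + 22193*(-1/132147) = -34985/26519 - 22193/132147 = -5211698962/3504406293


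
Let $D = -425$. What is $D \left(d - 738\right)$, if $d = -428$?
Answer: $495550$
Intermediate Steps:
$D \left(d - 738\right) = - 425 \left(-428 - 738\right) = \left(-425\right) \left(-1166\right) = 495550$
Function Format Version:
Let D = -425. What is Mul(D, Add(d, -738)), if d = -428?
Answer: 495550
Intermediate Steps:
Mul(D, Add(d, -738)) = Mul(-425, Add(-428, -738)) = Mul(-425, -1166) = 495550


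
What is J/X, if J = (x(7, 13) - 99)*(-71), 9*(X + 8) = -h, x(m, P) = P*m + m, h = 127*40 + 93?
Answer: -639/5245 ≈ -0.12183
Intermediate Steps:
h = 5173 (h = 5080 + 93 = 5173)
x(m, P) = m + P*m
X = -5245/9 (X = -8 + (-1*5173)/9 = -8 + (⅑)*(-5173) = -8 - 5173/9 = -5245/9 ≈ -582.78)
J = 71 (J = (7*(1 + 13) - 99)*(-71) = (7*14 - 99)*(-71) = (98 - 99)*(-71) = -1*(-71) = 71)
J/X = 71/(-5245/9) = 71*(-9/5245) = -639/5245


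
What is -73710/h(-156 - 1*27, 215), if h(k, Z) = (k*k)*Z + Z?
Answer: -7371/720035 ≈ -0.010237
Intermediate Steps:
h(k, Z) = Z + Z*k² (h(k, Z) = k²*Z + Z = Z*k² + Z = Z + Z*k²)
-73710/h(-156 - 1*27, 215) = -73710*1/(215*(1 + (-156 - 1*27)²)) = -73710*1/(215*(1 + (-156 - 27)²)) = -73710*1/(215*(1 + (-183)²)) = -73710*1/(215*(1 + 33489)) = -73710/(215*33490) = -73710/7200350 = -73710*1/7200350 = -7371/720035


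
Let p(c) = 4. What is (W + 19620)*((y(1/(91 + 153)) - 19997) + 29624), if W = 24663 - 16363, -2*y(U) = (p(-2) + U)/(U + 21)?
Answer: 275502758216/1025 ≈ 2.6878e+8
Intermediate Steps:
y(U) = -(4 + U)/(2*(21 + U)) (y(U) = -(4 + U)/(2*(U + 21)) = -(4 + U)/(2*(21 + U)))
W = 8300
(W + 19620)*((y(1/(91 + 153)) - 19997) + 29624) = (8300 + 19620)*(((-4 - 1/(91 + 153))/(2*(21 + 1/(91 + 153))) - 19997) + 29624) = 27920*(((-4 - 1/244)/(2*(21 + 1/244)) - 19997) + 29624) = 27920*(((-4 - 1*1/244)/(2*(21 + 1/244)) - 19997) + 29624) = 27920*(((-4 - 1/244)/(2*(5125/244)) - 19997) + 29624) = 27920*(((1/2)*(244/5125)*(-977/244) - 19997) + 29624) = 27920*((-977/10250 - 19997) + 29624) = 27920*(-204970227/10250 + 29624) = 27920*(98675773/10250) = 275502758216/1025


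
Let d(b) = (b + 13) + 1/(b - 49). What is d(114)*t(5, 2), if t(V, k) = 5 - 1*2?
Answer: 24768/65 ≈ 381.05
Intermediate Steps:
d(b) = 13 + b + 1/(-49 + b) (d(b) = (13 + b) + 1/(-49 + b) = 13 + b + 1/(-49 + b))
t(V, k) = 3 (t(V, k) = 5 - 2 = 3)
d(114)*t(5, 2) = ((-636 + 114² - 36*114)/(-49 + 114))*3 = ((-636 + 12996 - 4104)/65)*3 = ((1/65)*8256)*3 = (8256/65)*3 = 24768/65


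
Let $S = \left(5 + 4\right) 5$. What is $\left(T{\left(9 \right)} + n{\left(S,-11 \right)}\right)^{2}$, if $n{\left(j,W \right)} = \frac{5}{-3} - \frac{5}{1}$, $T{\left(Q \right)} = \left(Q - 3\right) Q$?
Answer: $\frac{20164}{9} \approx 2240.4$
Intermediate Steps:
$T{\left(Q \right)} = Q \left(-3 + Q\right)$ ($T{\left(Q \right)} = \left(-3 + Q\right) Q = Q \left(-3 + Q\right)$)
$S = 45$ ($S = 9 \cdot 5 = 45$)
$n{\left(j,W \right)} = - \frac{20}{3}$ ($n{\left(j,W \right)} = 5 \left(- \frac{1}{3}\right) - 5 = - \frac{5}{3} - 5 = - \frac{20}{3}$)
$\left(T{\left(9 \right)} + n{\left(S,-11 \right)}\right)^{2} = \left(9 \left(-3 + 9\right) - \frac{20}{3}\right)^{2} = \left(9 \cdot 6 - \frac{20}{3}\right)^{2} = \left(54 - \frac{20}{3}\right)^{2} = \left(\frac{142}{3}\right)^{2} = \frac{20164}{9}$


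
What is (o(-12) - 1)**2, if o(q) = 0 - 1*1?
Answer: 4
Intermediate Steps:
o(q) = -1 (o(q) = 0 - 1 = -1)
(o(-12) - 1)**2 = (-1 - 1)**2 = (-2)**2 = 4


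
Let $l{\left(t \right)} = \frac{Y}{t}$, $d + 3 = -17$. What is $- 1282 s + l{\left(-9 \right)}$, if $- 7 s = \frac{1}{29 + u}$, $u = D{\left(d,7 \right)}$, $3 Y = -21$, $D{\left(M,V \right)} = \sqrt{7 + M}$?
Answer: $\frac{188224}{26901} - \frac{641 i \sqrt{13}}{2989} \approx 6.9969 - 0.77322 i$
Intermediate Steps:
$d = -20$ ($d = -3 - 17 = -20$)
$Y = -7$ ($Y = \frac{1}{3} \left(-21\right) = -7$)
$l{\left(t \right)} = - \frac{7}{t}$
$u = i \sqrt{13}$ ($u = \sqrt{7 - 20} = \sqrt{-13} = i \sqrt{13} \approx 3.6056 i$)
$s = - \frac{1}{7 \left(29 + i \sqrt{13}\right)} \approx -0.0048511 + 0.00060314 i$
$- 1282 s + l{\left(-9 \right)} = - 1282 \frac{i}{7 \left(\sqrt{13} - 29 i\right)} - \frac{7}{-9} = - \frac{1282 i}{7 \left(\sqrt{13} - 29 i\right)} - - \frac{7}{9} = - \frac{1282 i}{7 \left(\sqrt{13} - 29 i\right)} + \frac{7}{9} = \frac{7}{9} - \frac{1282 i}{7 \left(\sqrt{13} - 29 i\right)}$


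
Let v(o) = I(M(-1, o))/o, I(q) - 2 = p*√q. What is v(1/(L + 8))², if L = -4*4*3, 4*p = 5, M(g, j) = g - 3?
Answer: -3600 + 16000*I ≈ -3600.0 + 16000.0*I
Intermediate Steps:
M(g, j) = -3 + g
p = 5/4 (p = (¼)*5 = 5/4 ≈ 1.2500)
L = -48 (L = -16*3 = -48)
I(q) = 2 + 5*√q/4
v(o) = (2 + 5*I/2)/o (v(o) = (2 + 5*√(-3 - 1)/4)/o = (2 + 5*√(-4)/4)/o = (2 + 5*(2*I)/4)/o = (2 + 5*I/2)/o)
v(1/(L + 8))² = ((4 + 5*I)/(2*(1/(-48 + 8))))² = ((4 + 5*I)/(2*(1/(-40))))² = ((4 + 5*I)/(2*(-1/40)))² = ((½)*(-40)*(4 + 5*I))² = (-80 - 100*I)²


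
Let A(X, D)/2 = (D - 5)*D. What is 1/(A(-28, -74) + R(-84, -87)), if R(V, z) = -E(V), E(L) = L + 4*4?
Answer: 1/11760 ≈ 8.5034e-5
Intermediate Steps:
E(L) = 16 + L (E(L) = L + 16 = 16 + L)
R(V, z) = -16 - V (R(V, z) = -(16 + V) = -16 - V)
A(X, D) = 2*D*(-5 + D) (A(X, D) = 2*((D - 5)*D) = 2*((-5 + D)*D) = 2*(D*(-5 + D)) = 2*D*(-5 + D))
1/(A(-28, -74) + R(-84, -87)) = 1/(2*(-74)*(-5 - 74) + (-16 - 1*(-84))) = 1/(2*(-74)*(-79) + (-16 + 84)) = 1/(11692 + 68) = 1/11760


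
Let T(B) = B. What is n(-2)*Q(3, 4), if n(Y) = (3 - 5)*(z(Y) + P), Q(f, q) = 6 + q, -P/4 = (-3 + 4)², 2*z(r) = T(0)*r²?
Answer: 80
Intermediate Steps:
z(r) = 0 (z(r) = (0*r²)/2 = (½)*0 = 0)
P = -4 (P = -4*(-3 + 4)² = -4*1² = -4*1 = -4)
n(Y) = 8 (n(Y) = (3 - 5)*(0 - 4) = -2*(-4) = 8)
n(-2)*Q(3, 4) = 8*(6 + 4) = 8*10 = 80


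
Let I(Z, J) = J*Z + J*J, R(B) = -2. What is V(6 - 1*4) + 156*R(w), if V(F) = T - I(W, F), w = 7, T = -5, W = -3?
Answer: -315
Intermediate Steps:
I(Z, J) = J² + J*Z (I(Z, J) = J*Z + J² = J² + J*Z)
V(F) = -5 - F*(-3 + F) (V(F) = -5 - F*(F - 3) = -5 - F*(-3 + F))
V(6 - 1*4) + 156*R(w) = (-5 - (6 - 1*4)*(-3 + (6 - 1*4))) + 156*(-2) = (-5 - (6 - 4)*(-3 + (6 - 4))) - 312 = (-5 - 1*2*(-3 + 2)) - 312 = (-5 - 1*2*(-1)) - 312 = (-5 + 2) - 312 = -3 - 312 = -315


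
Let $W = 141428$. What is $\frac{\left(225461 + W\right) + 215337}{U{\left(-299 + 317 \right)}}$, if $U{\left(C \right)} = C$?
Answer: $\frac{291113}{9} \approx 32346.0$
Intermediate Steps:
$\frac{\left(225461 + W\right) + 215337}{U{\left(-299 + 317 \right)}} = \frac{\left(225461 + 141428\right) + 215337}{-299 + 317} = \frac{366889 + 215337}{18} = 582226 \cdot \frac{1}{18} = \frac{291113}{9}$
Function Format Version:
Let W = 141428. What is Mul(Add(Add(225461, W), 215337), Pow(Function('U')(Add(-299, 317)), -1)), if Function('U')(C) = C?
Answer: Rational(291113, 9) ≈ 32346.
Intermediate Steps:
Mul(Add(Add(225461, W), 215337), Pow(Function('U')(Add(-299, 317)), -1)) = Mul(Add(Add(225461, 141428), 215337), Pow(Add(-299, 317), -1)) = Mul(Add(366889, 215337), Pow(18, -1)) = Mul(582226, Rational(1, 18)) = Rational(291113, 9)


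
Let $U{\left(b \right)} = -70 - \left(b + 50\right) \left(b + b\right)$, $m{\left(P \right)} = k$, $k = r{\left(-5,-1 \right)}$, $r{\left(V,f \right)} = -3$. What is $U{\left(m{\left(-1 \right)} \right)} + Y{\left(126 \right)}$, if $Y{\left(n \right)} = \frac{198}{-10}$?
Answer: $\frac{961}{5} \approx 192.2$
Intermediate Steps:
$k = -3$
$m{\left(P \right)} = -3$
$U{\left(b \right)} = -70 - 2 b \left(50 + b\right)$ ($U{\left(b \right)} = -70 - \left(50 + b\right) 2 b = -70 - 2 b \left(50 + b\right)$)
$Y{\left(n \right)} = - \frac{99}{5}$ ($Y{\left(n \right)} = 198 \left(- \frac{1}{10}\right) = - \frac{99}{5}$)
$U{\left(m{\left(-1 \right)} \right)} + Y{\left(126 \right)} = \left(-70 - -300 - 2 \left(-3\right)^{2}\right) - \frac{99}{5} = \left(-70 + 300 - 18\right) - \frac{99}{5} = 212 - \frac{99}{5} = \frac{961}{5}$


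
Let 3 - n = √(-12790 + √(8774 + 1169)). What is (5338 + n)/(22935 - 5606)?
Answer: 5341/17329 - √(-12790 + √9943)/17329 ≈ 0.30821 - 0.0065007*I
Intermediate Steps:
n = 3 - √(-12790 + √9943) (n = 3 - √(-12790 + √(8774 + 1169)) = 3 - √(-12790 + √9943) ≈ 3.0 - 112.65*I)
(5338 + n)/(22935 - 5606) = (5338 + (3 - √(-12790 + √9943)))/(22935 - 5606) = (5341 - √(-12790 + √9943))/17329 = (5341 - √(-12790 + √9943))*(1/17329) = 5341/17329 - √(-12790 + √9943)/17329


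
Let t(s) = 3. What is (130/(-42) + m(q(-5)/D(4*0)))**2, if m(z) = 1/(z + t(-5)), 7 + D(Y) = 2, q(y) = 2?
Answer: 547600/74529 ≈ 7.3475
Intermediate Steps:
D(Y) = -5 (D(Y) = -7 + 2 = -5)
m(z) = 1/(3 + z) (m(z) = 1/(z + 3) = 1/(3 + z))
(130/(-42) + m(q(-5)/D(4*0)))**2 = (130/(-42) + 1/(3 + 2/(-5)))**2 = (130*(-1/42) + 1/(3 + 2*(-1/5)))**2 = (-65/21 + 1/(3 - 2/5))**2 = (-65/21 + 1/(13/5))**2 = (-65/21 + 5/13)**2 = (-740/273)**2 = 547600/74529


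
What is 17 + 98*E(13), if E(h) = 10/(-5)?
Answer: -179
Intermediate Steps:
E(h) = -2 (E(h) = 10*(-1/5) = -2)
17 + 98*E(13) = 17 + 98*(-2) = 17 - 196 = -179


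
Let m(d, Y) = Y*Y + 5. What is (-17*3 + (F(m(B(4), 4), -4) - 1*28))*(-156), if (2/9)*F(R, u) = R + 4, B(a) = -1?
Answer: -5226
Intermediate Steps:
m(d, Y) = 5 + Y² (m(d, Y) = Y² + 5 = 5 + Y²)
F(R, u) = 18 + 9*R/2 (F(R, u) = 9*(R + 4)/2 = 9*(4 + R)/2 = 18 + 9*R/2)
(-17*3 + (F(m(B(4), 4), -4) - 1*28))*(-156) = (-17*3 + ((18 + 9*(5 + 4²)/2) - 1*28))*(-156) = (-51 + ((18 + 9*(5 + 16)/2) - 28))*(-156) = (-51 + ((18 + (9/2)*21) - 28))*(-156) = (-51 + ((18 + 189/2) - 28))*(-156) = (-51 + (225/2 - 28))*(-156) = (-51 + 169/2)*(-156) = (67/2)*(-156) = -5226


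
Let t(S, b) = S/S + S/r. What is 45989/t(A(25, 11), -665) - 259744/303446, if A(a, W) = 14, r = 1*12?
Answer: 3220295842/151723 ≈ 21225.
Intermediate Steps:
r = 12
t(S, b) = 1 + S/12 (t(S, b) = S/S + S/12 = 1 + S*(1/12) = 1 + S/12)
45989/t(A(25, 11), -665) - 259744/303446 = 45989/(1 + (1/12)*14) - 259744/303446 = 45989/(1 + 7/6) - 259744*1/303446 = 45989/(13/6) - 129872/151723 = 45989*(6/13) - 129872/151723 = 275934/13 - 129872/151723 = 3220295842/151723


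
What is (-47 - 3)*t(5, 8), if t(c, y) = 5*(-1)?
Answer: 250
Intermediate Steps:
t(c, y) = -5
(-47 - 3)*t(5, 8) = (-47 - 3)*(-5) = -50*(-5) = 250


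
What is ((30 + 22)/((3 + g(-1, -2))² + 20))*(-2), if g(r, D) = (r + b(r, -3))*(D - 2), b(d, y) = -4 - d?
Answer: -104/381 ≈ -0.27297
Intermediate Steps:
g(r, D) = 8 - 4*D (g(r, D) = (r + (-4 - r))*(D - 2) = -4*(-2 + D) = 8 - 4*D)
((30 + 22)/((3 + g(-1, -2))² + 20))*(-2) = ((30 + 22)/((3 + (8 - 4*(-2)))² + 20))*(-2) = (52/((3 + (8 + 8))² + 20))*(-2) = (52/((3 + 16)² + 20))*(-2) = (52/(19² + 20))*(-2) = (52/(361 + 20))*(-2) = (52/381)*(-2) = -104/381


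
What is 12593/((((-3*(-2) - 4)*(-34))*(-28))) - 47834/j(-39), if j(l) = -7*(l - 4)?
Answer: -12469349/81872 ≈ -152.30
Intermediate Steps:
j(l) = 28 - 7*l (j(l) = -7*(-4 + l) = 28 - 7*l)
12593/((((-3*(-2) - 4)*(-34))*(-28))) - 47834/j(-39) = 12593/((((-3*(-2) - 4)*(-34))*(-28))) - 47834/(28 - 7*(-39)) = 12593/((((6 - 4)*(-34))*(-28))) - 47834/(28 + 273) = 12593/(((2*(-34))*(-28))) - 47834/301 = 12593/((-68*(-28))) - 47834*1/301 = 12593/1904 - 47834/301 = 12593*(1/1904) - 47834/301 = 1799/272 - 47834/301 = -12469349/81872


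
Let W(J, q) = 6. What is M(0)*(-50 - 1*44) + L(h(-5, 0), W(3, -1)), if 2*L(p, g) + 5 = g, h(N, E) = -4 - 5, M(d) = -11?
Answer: 2069/2 ≈ 1034.5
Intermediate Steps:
h(N, E) = -9
L(p, g) = -5/2 + g/2
M(0)*(-50 - 1*44) + L(h(-5, 0), W(3, -1)) = -11*(-50 - 1*44) + (-5/2 + (½)*6) = -11*(-50 - 44) + (-5/2 + 3) = -11*(-94) + ½ = 1034 + ½ = 2069/2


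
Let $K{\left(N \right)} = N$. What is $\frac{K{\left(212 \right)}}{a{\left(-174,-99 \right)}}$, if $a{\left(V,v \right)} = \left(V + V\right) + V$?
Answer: $- \frac{106}{261} \approx -0.40613$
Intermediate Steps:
$a{\left(V,v \right)} = 3 V$ ($a{\left(V,v \right)} = 2 V + V = 3 V$)
$\frac{K{\left(212 \right)}}{a{\left(-174,-99 \right)}} = \frac{212}{3 \left(-174\right)} = \frac{212}{-522} = 212 \left(- \frac{1}{522}\right) = - \frac{106}{261}$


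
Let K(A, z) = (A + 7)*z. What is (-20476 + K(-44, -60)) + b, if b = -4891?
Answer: -23147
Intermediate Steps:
K(A, z) = z*(7 + A) (K(A, z) = (7 + A)*z = z*(7 + A))
(-20476 + K(-44, -60)) + b = (-20476 - 60*(7 - 44)) - 4891 = (-20476 - 60*(-37)) - 4891 = (-20476 + 2220) - 4891 = -18256 - 4891 = -23147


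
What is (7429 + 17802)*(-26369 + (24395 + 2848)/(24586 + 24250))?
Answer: -32490696479671/48836 ≈ -6.6530e+8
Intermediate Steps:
(7429 + 17802)*(-26369 + (24395 + 2848)/(24586 + 24250)) = 25231*(-26369 + 27243/48836) = 25231*(-1287729241/48836) = -32490696479671/48836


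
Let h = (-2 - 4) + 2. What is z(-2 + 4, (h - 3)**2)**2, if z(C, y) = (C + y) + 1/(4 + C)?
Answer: 94249/36 ≈ 2618.0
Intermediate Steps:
h = -4 (h = -6 + 2 = -4)
z(C, y) = C + y + 1/(4 + C)
z(-2 + 4, (h - 3)**2)**2 = ((1 + (-2 + 4)**2 + 4*(-2 + 4) + 4*(-4 - 3)**2 + (-2 + 4)*(-4 - 3)**2)/(4 + (-2 + 4)))**2 = ((1 + 2**2 + 4*2 + 4*(-7)**2 + 2*(-7)**2)/(4 + 2))**2 = ((1 + 4 + 8 + 4*49 + 2*49)/6)**2 = ((1 + 4 + 8 + 196 + 98)/6)**2 = ((1/6)*307)**2 = (307/6)**2 = 94249/36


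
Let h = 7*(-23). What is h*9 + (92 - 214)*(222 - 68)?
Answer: -20237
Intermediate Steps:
h = -161
h*9 + (92 - 214)*(222 - 68) = -161*9 + (92 - 214)*(222 - 68) = -1449 - 122*154 = -1449 - 18788 = -20237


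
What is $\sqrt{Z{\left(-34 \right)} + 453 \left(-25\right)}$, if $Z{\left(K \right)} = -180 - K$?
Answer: $i \sqrt{11471} \approx 107.1 i$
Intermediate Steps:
$\sqrt{Z{\left(-34 \right)} + 453 \left(-25\right)} = \sqrt{\left(-180 - -34\right) + 453 \left(-25\right)} = \sqrt{\left(-180 + 34\right) - 11325} = \sqrt{-146 - 11325} = \sqrt{-11471} = i \sqrt{11471}$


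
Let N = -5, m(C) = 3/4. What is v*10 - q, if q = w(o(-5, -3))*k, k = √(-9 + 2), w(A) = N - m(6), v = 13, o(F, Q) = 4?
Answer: 130 + 23*I*√7/4 ≈ 130.0 + 15.213*I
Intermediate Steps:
m(C) = ¾ (m(C) = 3*(¼) = ¾)
w(A) = -23/4 (w(A) = -5 - 1*¾ = -5 - ¾ = -23/4)
k = I*√7 (k = √(-7) = I*√7 ≈ 2.6458*I)
q = -23*I*√7/4 ≈ -15.213*I
v*10 - q = 13*10 - (-23)*I*√7/4 = 130 + 23*I*√7/4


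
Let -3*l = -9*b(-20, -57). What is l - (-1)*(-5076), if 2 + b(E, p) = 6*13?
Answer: -4848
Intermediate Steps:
b(E, p) = 76 (b(E, p) = -2 + 6*13 = -2 + 78 = 76)
l = 228 (l = -(-3)*76 = -⅓*(-684) = 228)
l - (-1)*(-5076) = 228 - (-1)*(-5076) = 228 - 1*5076 = 228 - 5076 = -4848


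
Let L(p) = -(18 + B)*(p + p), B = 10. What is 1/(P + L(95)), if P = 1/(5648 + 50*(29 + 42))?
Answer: -9198/48933359 ≈ -0.00018797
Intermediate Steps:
P = 1/9198 (P = 1/(5648 + 50*71) = 1/(5648 + 3550) = 1/9198 ≈ 0.00010872)
L(p) = -56*p (L(p) = -(18 + 10)*(p + p) = -28*2*p = -56*p)
1/(P + L(95)) = 1/(1/9198 - 56*95) = 1/(1/9198 - 5320) = 1/(-48933359/9198) = -9198/48933359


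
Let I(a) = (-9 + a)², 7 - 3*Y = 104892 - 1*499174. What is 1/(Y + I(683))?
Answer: 3/1757117 ≈ 1.7073e-6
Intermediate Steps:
Y = 394289/3 (Y = 7/3 - (104892 - 1*499174)/3 = 7/3 - (104892 - 499174)/3 = 7/3 - ⅓*(-394282) = 7/3 + 394282/3 = 394289/3 ≈ 1.3143e+5)
1/(Y + I(683)) = 1/(394289/3 + (-9 + 683)²) = 1/(394289/3 + 674²) = 1/(394289/3 + 454276) = 1/(1757117/3) = 3/1757117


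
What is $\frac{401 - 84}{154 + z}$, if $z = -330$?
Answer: $- \frac{317}{176} \approx -1.8011$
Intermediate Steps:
$\frac{401 - 84}{154 + z} = \frac{401 - 84}{154 - 330} = \frac{317}{-176} = 317 \left(- \frac{1}{176}\right) = - \frac{317}{176}$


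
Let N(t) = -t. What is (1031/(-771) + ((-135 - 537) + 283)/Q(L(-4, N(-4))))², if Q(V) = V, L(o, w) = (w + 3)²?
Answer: 122806791844/1427252841 ≈ 86.044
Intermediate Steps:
L(o, w) = (3 + w)²
(1031/(-771) + ((-135 - 537) + 283)/Q(L(-4, N(-4))))² = (1031/(-771) + ((-135 - 537) + 283)/((3 - 1*(-4))²))² = (1031*(-1/771) + (-672 + 283)/((3 + 4)²))² = (-1031/771 - 389/(7²))² = (-1031/771 - 389/49)² = (-350438/37779)² = 122806791844/1427252841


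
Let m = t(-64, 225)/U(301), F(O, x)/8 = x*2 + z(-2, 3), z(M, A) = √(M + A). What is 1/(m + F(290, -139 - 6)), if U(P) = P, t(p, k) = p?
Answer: -301/695976 ≈ -0.00043249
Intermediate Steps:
z(M, A) = √(A + M)
F(O, x) = 8 + 16*x (F(O, x) = 8*(x*2 + √(3 - 2)) = 8*(2*x + √1) = 8*(2*x + 1) = 8*(1 + 2*x) = 8 + 16*x)
m = -64/301 ≈ -0.21262
1/(m + F(290, -139 - 6)) = 1/(-64/301 + (8 + 16*(-139 - 6))) = 1/(-64/301 + (8 + 16*(-145))) = 1/(-64/301 + (8 - 2320)) = 1/(-64/301 - 2312) = 1/(-695976/301) = -301/695976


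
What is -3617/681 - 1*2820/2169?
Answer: -1085077/164121 ≈ -6.6114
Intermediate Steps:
-3617/681 - 1*2820/2169 = -3617*1/681 - 2820*1/2169 = -3617/681 - 940/723 = -1085077/164121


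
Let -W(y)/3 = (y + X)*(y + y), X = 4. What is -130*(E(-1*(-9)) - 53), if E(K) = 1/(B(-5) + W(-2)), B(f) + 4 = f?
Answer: 20644/3 ≈ 6881.3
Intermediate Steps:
B(f) = -4 + f
W(y) = -6*y*(4 + y) (W(y) = -3*(y + 4)*(y + y) = -3*(4 + y)*2*y = -6*y*(4 + y))
E(K) = 1/15 (E(K) = 1/((-4 - 5) - 6*(-2)*(4 - 2)) = 1/(-9 - 6*(-2)*2) = 1/(-9 + 24) = 1/15)
-130*(E(-1*(-9)) - 53) = -130*(1/15 - 53) = -130*(-794/15) = 20644/3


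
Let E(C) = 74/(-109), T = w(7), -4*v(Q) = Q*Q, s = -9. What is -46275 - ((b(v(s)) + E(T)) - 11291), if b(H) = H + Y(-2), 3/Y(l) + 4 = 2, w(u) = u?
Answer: -15243245/436 ≈ -34962.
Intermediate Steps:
Y(l) = -3/2 (Y(l) = 3/(-4 + 2) = 3/(-2) = 3*(-1/2) = -3/2)
v(Q) = -Q**2/4 (v(Q) = -Q*Q/4 = -Q**2/4)
T = 7
b(H) = -3/2 + H (b(H) = H - 3/2 = -3/2 + H)
E(C) = -74/109 (E(C) = 74*(-1/109) = -74/109)
-46275 - ((b(v(s)) + E(T)) - 11291) = -46275 - (((-3/2 - 1/4*(-9)**2) - 74/109) - 11291) = -46275 - (((-3/2 - 1/4*81) - 74/109) - 11291) = -46275 - (((-3/2 - 81/4) - 74/109) - 11291) = -46275 - ((-87/4 - 74/109) - 11291) = -46275 - (-9779/436 - 11291) = -46275 - 1*(-4932655/436) = -46275 + 4932655/436 = -15243245/436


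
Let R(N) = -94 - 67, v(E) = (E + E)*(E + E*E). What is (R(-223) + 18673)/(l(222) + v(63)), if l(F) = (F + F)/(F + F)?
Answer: 18512/508033 ≈ 0.036439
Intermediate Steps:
v(E) = 2*E*(E + E²) (v(E) = (2*E)*(E + E²) = 2*E*(E + E²))
l(F) = 1 (l(F) = (2*F)/((2*F)) = (2*F)*(1/(2*F)) = 1)
R(N) = -161
(R(-223) + 18673)/(l(222) + v(63)) = (-161 + 18673)/(1 + 2*63²*(1 + 63)) = 18512/(1 + 2*3969*64) = 18512/(1 + 508032) = 18512/508033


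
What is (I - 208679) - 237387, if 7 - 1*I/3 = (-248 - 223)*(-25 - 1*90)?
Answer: -608540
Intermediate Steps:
I = -162474 (I = 21 - 3*(-248 - 223)*(-25 - 1*90) = 21 - (-1413)*(-25 - 90) = 21 - (-1413)*(-115) = 21 - 3*54165 = 21 - 162495 = -162474)
(I - 208679) - 237387 = (-162474 - 208679) - 237387 = -371153 - 237387 = -608540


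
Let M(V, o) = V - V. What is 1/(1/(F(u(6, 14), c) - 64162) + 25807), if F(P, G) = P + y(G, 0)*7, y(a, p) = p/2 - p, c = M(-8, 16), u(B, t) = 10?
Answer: 64152/1655570663 ≈ 3.8749e-5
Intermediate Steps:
M(V, o) = 0
c = 0
y(a, p) = -p/2 (y(a, p) = p*(½) - p = p/2 - p = -p/2)
F(P, G) = P (F(P, G) = P - ½*0*7 = P + 0*7 = P + 0 = P)
1/(1/(F(u(6, 14), c) - 64162) + 25807) = 1/(1/(10 - 64162) + 25807) = 1/(1/(-64152) + 25807) = 1/(-1/64152 + 25807) = 1/(1655570663/64152) = 64152/1655570663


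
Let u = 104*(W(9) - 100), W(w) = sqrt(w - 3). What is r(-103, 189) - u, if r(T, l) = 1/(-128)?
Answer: 1331199/128 - 104*sqrt(6) ≈ 10145.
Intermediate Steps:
r(T, l) = -1/128
W(w) = sqrt(-3 + w)
u = -10400 + 104*sqrt(6) (u = 104*(sqrt(-3 + 9) - 100) = 104*(sqrt(6) - 100) = 104*(-100 + sqrt(6)) = -10400 + 104*sqrt(6) ≈ -10145.)
r(-103, 189) - u = -1/128 - (-10400 + 104*sqrt(6)) = -1/128 + (10400 - 104*sqrt(6)) = 1331199/128 - 104*sqrt(6)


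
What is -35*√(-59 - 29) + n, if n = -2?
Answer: -2 - 70*I*√22 ≈ -2.0 - 328.33*I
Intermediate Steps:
-35*√(-59 - 29) + n = -35*√(-59 - 29) - 2 = -70*I*√22 - 2 = -2 - 70*I*√22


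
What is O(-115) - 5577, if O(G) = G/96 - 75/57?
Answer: -10177033/1824 ≈ -5579.5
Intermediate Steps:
O(G) = -25/19 + G/96 (O(G) = G*(1/96) - 75*1/57 = G/96 - 25/19 = -25/19 + G/96)
O(-115) - 5577 = (-25/19 + (1/96)*(-115)) - 5577 = (-25/19 - 115/96) - 5577 = -4585/1824 - 5577 = -10177033/1824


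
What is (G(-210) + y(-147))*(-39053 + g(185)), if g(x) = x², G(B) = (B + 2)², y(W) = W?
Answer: -208168876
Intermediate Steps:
G(B) = (2 + B)²
(G(-210) + y(-147))*(-39053 + g(185)) = ((2 - 210)² - 147)*(-39053 + 185²) = ((-208)² - 147)*(-39053 + 34225) = (43264 - 147)*(-4828) = 43117*(-4828) = -208168876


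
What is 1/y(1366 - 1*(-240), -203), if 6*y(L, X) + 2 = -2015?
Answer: -6/2017 ≈ -0.0029747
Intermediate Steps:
y(L, X) = -2017/6 (y(L, X) = -⅓ + (⅙)*(-2015) = -⅓ - 2015/6 = -2017/6)
1/y(1366 - 1*(-240), -203) = 1/(-2017/6) = -6/2017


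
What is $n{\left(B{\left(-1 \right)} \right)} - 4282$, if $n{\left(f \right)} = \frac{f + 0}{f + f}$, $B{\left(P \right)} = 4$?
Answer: $- \frac{8563}{2} \approx -4281.5$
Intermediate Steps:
$n{\left(f \right)} = \frac{1}{2}$ ($n{\left(f \right)} = \frac{f}{2 f} = f \frac{1}{2 f} = \frac{1}{2}$)
$n{\left(B{\left(-1 \right)} \right)} - 4282 = \frac{1}{2} - 4282 = - \frac{8563}{2}$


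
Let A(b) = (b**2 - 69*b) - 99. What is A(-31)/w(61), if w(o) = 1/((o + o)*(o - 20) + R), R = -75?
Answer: 14785927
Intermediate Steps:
A(b) = -99 + b**2 - 69*b
w(o) = 1/(-75 + 2*o*(-20 + o)) (w(o) = 1/((o + o)*(o - 20) - 75) = 1/((2*o)*(-20 + o) - 75) = 1/(2*o*(-20 + o) - 75) = 1/(-75 + 2*o*(-20 + o)))
A(-31)/w(61) = (-99 + (-31)**2 - 69*(-31))/(1/(-75 - 40*61 + 2*61**2)) = (-99 + 961 + 2139)/(1/(-75 - 2440 + 2*3721)) = 3001/(1/(-75 - 2440 + 7442)) = 3001/(1/4927) = 3001*4927 = 14785927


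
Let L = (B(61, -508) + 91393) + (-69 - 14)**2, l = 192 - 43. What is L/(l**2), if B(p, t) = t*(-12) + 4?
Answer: 104382/22201 ≈ 4.7017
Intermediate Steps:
B(p, t) = 4 - 12*t (B(p, t) = -12*t + 4 = 4 - 12*t)
l = 149
L = 104382 (L = ((4 - 12*(-508)) + 91393) + (-69 - 14)**2 = ((4 + 6096) + 91393) + (-83)**2 = (6100 + 91393) + 6889 = 97493 + 6889 = 104382)
L/(l**2) = 104382/(149**2) = 104382/22201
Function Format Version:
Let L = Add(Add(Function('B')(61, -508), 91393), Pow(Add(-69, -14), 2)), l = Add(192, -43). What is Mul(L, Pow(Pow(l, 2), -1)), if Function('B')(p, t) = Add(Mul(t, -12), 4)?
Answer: Rational(104382, 22201) ≈ 4.7017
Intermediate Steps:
Function('B')(p, t) = Add(4, Mul(-12, t)) (Function('B')(p, t) = Add(Mul(-12, t), 4) = Add(4, Mul(-12, t)))
l = 149
L = 104382 (L = Add(Add(Add(4, Mul(-12, -508)), 91393), Pow(Add(-69, -14), 2)) = Add(Add(Add(4, 6096), 91393), Pow(-83, 2)) = Add(Add(6100, 91393), 6889) = Add(97493, 6889) = 104382)
Mul(L, Pow(Pow(l, 2), -1)) = Mul(104382, Pow(Pow(149, 2), -1)) = Mul(104382, Pow(22201, -1)) = Mul(104382, Rational(1, 22201)) = Rational(104382, 22201)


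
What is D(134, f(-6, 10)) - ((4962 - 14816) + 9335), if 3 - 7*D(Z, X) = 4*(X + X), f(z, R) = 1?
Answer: 3628/7 ≈ 518.29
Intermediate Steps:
D(Z, X) = 3/7 - 8*X/7 (D(Z, X) = 3/7 - 4*(X + X)/7 = 3/7 - 4*2*X/7 = 3/7 - 8*X/7)
D(134, f(-6, 10)) - ((4962 - 14816) + 9335) = (3/7 - 8/7*1) - ((4962 - 14816) + 9335) = (3/7 - 8/7) - (-9854 + 9335) = -5/7 - 1*(-519) = -5/7 + 519 = 3628/7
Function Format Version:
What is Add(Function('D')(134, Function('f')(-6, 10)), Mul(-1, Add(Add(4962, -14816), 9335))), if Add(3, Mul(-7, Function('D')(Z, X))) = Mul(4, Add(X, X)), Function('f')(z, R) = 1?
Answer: Rational(3628, 7) ≈ 518.29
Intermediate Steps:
Function('D')(Z, X) = Add(Rational(3, 7), Mul(Rational(-8, 7), X)) (Function('D')(Z, X) = Add(Rational(3, 7), Mul(Rational(-1, 7), Mul(4, Add(X, X)))) = Add(Rational(3, 7), Mul(Rational(-1, 7), Mul(4, Mul(2, X)))) = Add(Rational(3, 7), Mul(Rational(-1, 7), Mul(8, X))) = Add(Rational(3, 7), Mul(Rational(-8, 7), X)))
Add(Function('D')(134, Function('f')(-6, 10)), Mul(-1, Add(Add(4962, -14816), 9335))) = Add(Add(Rational(3, 7), Mul(Rational(-8, 7), 1)), Mul(-1, Add(Add(4962, -14816), 9335))) = Add(Add(Rational(3, 7), Rational(-8, 7)), Mul(-1, Add(-9854, 9335))) = Add(Rational(-5, 7), Mul(-1, -519)) = Add(Rational(-5, 7), 519) = Rational(3628, 7)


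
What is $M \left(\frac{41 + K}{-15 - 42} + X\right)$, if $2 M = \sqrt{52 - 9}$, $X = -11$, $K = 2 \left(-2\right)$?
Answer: $- \frac{332 \sqrt{43}}{57} \approx -38.194$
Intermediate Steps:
$K = -4$
$M = \frac{\sqrt{43}}{2}$ ($M = \frac{\sqrt{52 - 9}}{2} = \frac{\sqrt{43}}{2} \approx 3.2787$)
$M \left(\frac{41 + K}{-15 - 42} + X\right) = \frac{\sqrt{43}}{2} \left(\frac{41 - 4}{-15 - 42} - 11\right) = \frac{\sqrt{43}}{2} \left(\frac{37}{-57} - 11\right) = \frac{\sqrt{43}}{2} \left(37 \left(- \frac{1}{57}\right) - 11\right) = \frac{\sqrt{43}}{2} \left(- \frac{37}{57} - 11\right) = \frac{\sqrt{43}}{2} \left(- \frac{664}{57}\right) = - \frac{332 \sqrt{43}}{57}$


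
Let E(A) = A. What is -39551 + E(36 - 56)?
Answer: -39571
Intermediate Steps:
-39551 + E(36 - 56) = -39551 + (36 - 56) = -39551 - 20 = -39571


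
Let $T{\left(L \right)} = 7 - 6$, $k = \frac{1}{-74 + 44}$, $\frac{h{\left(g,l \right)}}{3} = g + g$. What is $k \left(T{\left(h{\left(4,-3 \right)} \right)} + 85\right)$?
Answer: $- \frac{43}{15} \approx -2.8667$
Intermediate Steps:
$h{\left(g,l \right)} = 6 g$ ($h{\left(g,l \right)} = 3 \left(g + g\right) = 3 \cdot 2 g = 6 g$)
$k = - \frac{1}{30}$ ($k = \frac{1}{-30} = - \frac{1}{30} \approx -0.033333$)
$T{\left(L \right)} = 1$
$k \left(T{\left(h{\left(4,-3 \right)} \right)} + 85\right) = - \frac{1 + 85}{30} = \left(- \frac{1}{30}\right) 86 = - \frac{43}{15}$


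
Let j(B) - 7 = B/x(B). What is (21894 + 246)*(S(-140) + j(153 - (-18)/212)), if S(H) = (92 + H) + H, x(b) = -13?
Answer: -2940690150/689 ≈ -4.2681e+6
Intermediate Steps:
S(H) = 92 + 2*H
j(B) = 7 - B/13 (j(B) = 7 + B/(-13) = 7 + B*(-1/13) = 7 - B/13)
(21894 + 246)*(S(-140) + j(153 - (-18)/212)) = (21894 + 246)*((92 + 2*(-140)) + (7 - (153 - (-18)/212)/13)) = 22140*((92 - 280) + (7 - (153 - (-18)/212)/13)) = 22140*(-188 + (7 - (153 - 1*(-9/106))/13)) = 22140*(-188 + (7 - (153 + 9/106)/13)) = 22140*(-188 + (7 - 1/13*16227/106)) = 22140*(-188 + (7 - 16227/1378)) = 22140*(-188 - 6581/1378) = 22140*(-265645/1378) = -2940690150/689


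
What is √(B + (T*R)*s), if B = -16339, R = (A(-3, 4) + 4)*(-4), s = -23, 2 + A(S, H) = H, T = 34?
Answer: √2429 ≈ 49.285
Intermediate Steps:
A(S, H) = -2 + H
R = -24 (R = ((-2 + 4) + 4)*(-4) = (2 + 4)*(-4) = 6*(-4) = -24)
√(B + (T*R)*s) = √(-16339 + (34*(-24))*(-23)) = √(-16339 - 816*(-23)) = √(-16339 + 18768) = √2429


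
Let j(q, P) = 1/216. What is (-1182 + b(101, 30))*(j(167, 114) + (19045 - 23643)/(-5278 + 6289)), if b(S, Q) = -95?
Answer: 422328163/72792 ≈ 5801.9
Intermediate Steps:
j(q, P) = 1/216
(-1182 + b(101, 30))*(j(167, 114) + (19045 - 23643)/(-5278 + 6289)) = (-1182 - 95)*(1/216 + (19045 - 23643)/(-5278 + 6289)) = -1277*(1/216 - 4598/1011) = -1277*(-330719/72792) = 422328163/72792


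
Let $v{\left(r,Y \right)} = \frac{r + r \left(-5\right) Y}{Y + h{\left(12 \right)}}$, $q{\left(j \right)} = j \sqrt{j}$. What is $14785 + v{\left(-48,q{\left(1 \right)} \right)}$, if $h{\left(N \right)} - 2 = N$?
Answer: $\frac{73989}{5} \approx 14798.0$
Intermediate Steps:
$h{\left(N \right)} = 2 + N$
$q{\left(j \right)} = j^{\frac{3}{2}}$
$v{\left(r,Y \right)} = \frac{r - 5 Y r}{14 + Y}$ ($v{\left(r,Y \right)} = \frac{r + r \left(-5\right) Y}{Y + \left(2 + 12\right)} = \frac{r + - 5 r Y}{Y + 14} = \frac{r - 5 Y r}{14 + Y}$)
$14785 + v{\left(-48,q{\left(1 \right)} \right)} = 14785 - \frac{48 \left(1 - 5 \cdot 1^{\frac{3}{2}}\right)}{14 + 1^{\frac{3}{2}}} = 14785 - \frac{48 \left(1 - 5\right)}{14 + 1} = 14785 - \frac{48 \left(1 - 5\right)}{15} = 14785 - \frac{16}{5} \left(-4\right) = 14785 + \frac{64}{5} = \frac{73989}{5}$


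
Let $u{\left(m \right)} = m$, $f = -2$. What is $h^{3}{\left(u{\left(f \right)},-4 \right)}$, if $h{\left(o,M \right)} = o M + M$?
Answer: $64$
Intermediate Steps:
$h{\left(o,M \right)} = M + M o$ ($h{\left(o,M \right)} = M o + M = M + M o$)
$h^{3}{\left(u{\left(f \right)},-4 \right)} = \left(- 4 \left(1 - 2\right)\right)^{3} = \left(\left(-4\right) \left(-1\right)\right)^{3} = 4^{3} = 64$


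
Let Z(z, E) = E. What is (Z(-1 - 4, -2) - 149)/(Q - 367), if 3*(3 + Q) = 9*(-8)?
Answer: 151/394 ≈ 0.38325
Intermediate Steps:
Q = -27 (Q = -3 + (9*(-8))/3 = -3 + (1/3)*(-72) = -3 - 24 = -27)
(Z(-1 - 4, -2) - 149)/(Q - 367) = (-2 - 149)/(-27 - 367) = -151/(-394) = -151*(-1/394) = 151/394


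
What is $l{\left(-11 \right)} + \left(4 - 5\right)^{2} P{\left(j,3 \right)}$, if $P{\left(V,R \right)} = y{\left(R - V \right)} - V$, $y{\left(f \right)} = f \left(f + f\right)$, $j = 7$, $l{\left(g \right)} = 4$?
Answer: $29$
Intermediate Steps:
$y{\left(f \right)} = 2 f^{2}$ ($y{\left(f \right)} = f 2 f = 2 f^{2}$)
$P{\left(V,R \right)} = - V + 2 \left(R - V\right)^{2}$ ($P{\left(V,R \right)} = 2 \left(R - V\right)^{2} - V = - V + 2 \left(R - V\right)^{2}$)
$l{\left(-11 \right)} + \left(4 - 5\right)^{2} P{\left(j,3 \right)} = 4 + \left(4 - 5\right)^{2} \left(\left(-1\right) 7 + 2 \left(3 - 7\right)^{2}\right) = 4 + \left(-1\right)^{2} \left(-7 + 2 \left(3 - 7\right)^{2}\right) = 4 + 1 \left(-7 + 2 \left(-4\right)^{2}\right) = 4 + 1 \left(-7 + 2 \cdot 16\right) = 4 + 1 \left(-7 + 32\right) = 4 + 1 \cdot 25 = 4 + 25 = 29$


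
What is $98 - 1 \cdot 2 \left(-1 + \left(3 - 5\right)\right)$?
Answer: $104$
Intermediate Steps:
$98 - 1 \cdot 2 \left(-1 + \left(3 - 5\right)\right) = 98 - 2 \left(-1 - 2\right) = 98 - 2 \left(-3\right) = 98 - -6 = 98 + 6 = 104$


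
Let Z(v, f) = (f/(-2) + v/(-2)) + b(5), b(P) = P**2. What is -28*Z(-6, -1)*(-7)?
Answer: 5586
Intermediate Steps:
Z(v, f) = 25 - f/2 - v/2 (Z(v, f) = (f/(-2) + v/(-2)) + 5**2 = (f*(-1/2) + v*(-1/2)) + 25 = (-f/2 - v/2) + 25 = 25 - f/2 - v/2)
-28*Z(-6, -1)*(-7) = -28*(25 - 1/2*(-1) - 1/2*(-6))*(-7) = -28*(25 + 1/2 + 3)*(-7) = -28*57/2*(-7) = -798*(-7) = 5586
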